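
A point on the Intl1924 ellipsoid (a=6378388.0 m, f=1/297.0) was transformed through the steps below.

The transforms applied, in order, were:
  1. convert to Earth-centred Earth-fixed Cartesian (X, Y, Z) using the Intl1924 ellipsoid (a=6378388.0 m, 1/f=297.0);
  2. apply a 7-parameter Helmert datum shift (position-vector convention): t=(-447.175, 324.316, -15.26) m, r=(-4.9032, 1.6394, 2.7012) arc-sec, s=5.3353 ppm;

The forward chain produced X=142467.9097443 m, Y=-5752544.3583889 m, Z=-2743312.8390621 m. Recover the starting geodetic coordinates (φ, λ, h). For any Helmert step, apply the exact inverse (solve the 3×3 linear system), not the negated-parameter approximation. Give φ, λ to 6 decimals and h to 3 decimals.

start: X=142467.9097, Y=-5752544.3584, Z=-2743312.8391 m
→ Helmert⁻¹: X=142860.7899, Y=-5752774.6373, Z=-2743418.5588
→ geod (Bowring, a=6378388.000): φ=-25.63939900°, λ=-88.57744500°, h=648.3690 m

φ=-25.639399°, λ=-88.577445°, h=648.369 m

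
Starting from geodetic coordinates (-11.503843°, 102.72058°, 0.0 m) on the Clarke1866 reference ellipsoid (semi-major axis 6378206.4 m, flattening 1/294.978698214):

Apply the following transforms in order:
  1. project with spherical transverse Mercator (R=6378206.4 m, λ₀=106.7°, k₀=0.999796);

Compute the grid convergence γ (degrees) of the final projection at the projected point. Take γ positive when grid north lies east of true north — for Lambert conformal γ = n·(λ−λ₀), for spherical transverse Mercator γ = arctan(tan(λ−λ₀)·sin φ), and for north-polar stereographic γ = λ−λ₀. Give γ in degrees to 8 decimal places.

0.79485789

start: φ=-11.503843°, λ=102.720580°, h=0.000 m
→ into tm (λ₀=106.7°): φ=-11.50384300°, λ−λ₀=-3.97942000°
convergence γ = 0.79485789°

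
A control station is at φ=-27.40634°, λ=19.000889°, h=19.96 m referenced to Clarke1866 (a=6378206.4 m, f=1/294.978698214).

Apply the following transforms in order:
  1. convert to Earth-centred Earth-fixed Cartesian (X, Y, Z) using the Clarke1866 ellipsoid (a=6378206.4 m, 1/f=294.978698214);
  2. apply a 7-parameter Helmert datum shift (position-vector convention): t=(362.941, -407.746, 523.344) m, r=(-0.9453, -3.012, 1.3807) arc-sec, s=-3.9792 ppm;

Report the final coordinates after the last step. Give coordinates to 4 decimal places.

X=5358055.4620 m, Y=1844498.7879 m, Z=-2917501.4816 m

start: φ=-27.406340°, λ=19.000889°, h=19.960 m
→ ECEF (a=6378206.400, f=1/294.978698214): X=5357683.5779, Y=1844891.3853, Z=-2918106.2181
→ Helmert 7p (PV): X=5358055.4620, Y=1844498.7879, Z=-2917501.4816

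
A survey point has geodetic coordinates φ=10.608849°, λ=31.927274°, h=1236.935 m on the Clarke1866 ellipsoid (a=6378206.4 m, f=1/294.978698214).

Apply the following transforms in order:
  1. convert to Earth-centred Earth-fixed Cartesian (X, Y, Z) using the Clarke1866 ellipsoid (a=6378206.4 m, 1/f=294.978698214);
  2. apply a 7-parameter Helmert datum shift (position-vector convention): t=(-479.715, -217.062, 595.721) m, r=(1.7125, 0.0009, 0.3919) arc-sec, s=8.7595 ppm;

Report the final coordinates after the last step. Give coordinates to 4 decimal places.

start: φ=10.608849°, λ=31.927274°, h=1236.935 m
→ ECEF (a=6378206.400, f=1/294.978698214): X=5322423.7949, Y=3316433.2715, Z=1166661.3830
→ Helmert 7p (PV): X=5321984.4056, Y=3316245.6862, Z=1167294.8349

X=5321984.4056 m, Y=3316245.6862 m, Z=1167294.8349 m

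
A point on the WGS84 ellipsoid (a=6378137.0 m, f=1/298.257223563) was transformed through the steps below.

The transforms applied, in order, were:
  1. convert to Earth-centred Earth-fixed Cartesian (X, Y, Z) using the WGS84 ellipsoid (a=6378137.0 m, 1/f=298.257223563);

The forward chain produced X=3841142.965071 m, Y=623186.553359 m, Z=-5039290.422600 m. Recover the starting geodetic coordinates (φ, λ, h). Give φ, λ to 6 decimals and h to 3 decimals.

start: X=3841142.9651, Y=623186.5534, Z=-5039290.4226 m
→ geod (Bowring, a=6378137.000): φ=-52.51043200°, λ=9.21536500°, h=2166.7600 m

φ=-52.510432°, λ=9.215365°, h=2166.760 m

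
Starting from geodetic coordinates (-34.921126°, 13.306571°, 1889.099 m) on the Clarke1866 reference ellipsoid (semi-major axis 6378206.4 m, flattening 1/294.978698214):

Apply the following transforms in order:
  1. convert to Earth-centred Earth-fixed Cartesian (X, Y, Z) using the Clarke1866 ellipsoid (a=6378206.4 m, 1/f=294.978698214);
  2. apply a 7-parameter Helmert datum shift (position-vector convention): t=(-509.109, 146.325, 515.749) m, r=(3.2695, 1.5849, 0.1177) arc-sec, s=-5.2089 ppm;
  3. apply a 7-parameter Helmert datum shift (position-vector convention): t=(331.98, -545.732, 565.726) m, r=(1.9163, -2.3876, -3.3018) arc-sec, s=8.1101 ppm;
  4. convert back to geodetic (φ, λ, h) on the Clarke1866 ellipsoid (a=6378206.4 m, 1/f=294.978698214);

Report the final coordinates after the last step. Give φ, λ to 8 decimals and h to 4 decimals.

start: φ=-34.921126°, λ=13.306571°, h=1889.099 m
→ ECEF (a=6378206.400, f=1/294.978698214): X=5096507.2119, Y=1205380.4276, Z=-3631589.3529
→ Helmert 7p (PV): X=5095942.9635, Y=1205580.9460, Z=-3631074.7414
→ Helmert 7p (PV): X=5096377.6023, Y=1204997.1517, Z=-3630468.2751
→ geod (Bowring, a=6378206.400): φ=-34.91394720°, λ=13.30281662°, h=1071.6487 m

φ=-34.91394720°, λ=13.30281662°, h=1071.6487 m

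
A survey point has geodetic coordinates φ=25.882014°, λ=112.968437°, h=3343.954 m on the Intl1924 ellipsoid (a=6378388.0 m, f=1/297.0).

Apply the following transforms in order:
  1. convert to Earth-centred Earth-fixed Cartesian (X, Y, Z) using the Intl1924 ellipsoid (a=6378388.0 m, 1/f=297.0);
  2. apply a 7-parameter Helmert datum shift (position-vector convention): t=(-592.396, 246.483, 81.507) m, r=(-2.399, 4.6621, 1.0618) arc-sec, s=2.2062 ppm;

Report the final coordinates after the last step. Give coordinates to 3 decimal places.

X=-2242512.134 m, Y=5290082.451 m, Z=2768881.644 m

start: φ=25.882014°, λ=112.968437°, h=3343.954 m
→ ECEF (a=6378388.000, f=1/297.0): X=-2241950.1436, Y=5289803.6354, Z=2768804.8788
→ Helmert 7p (PV): X=-2242512.1344, Y=5290082.4509, Z=2768881.6440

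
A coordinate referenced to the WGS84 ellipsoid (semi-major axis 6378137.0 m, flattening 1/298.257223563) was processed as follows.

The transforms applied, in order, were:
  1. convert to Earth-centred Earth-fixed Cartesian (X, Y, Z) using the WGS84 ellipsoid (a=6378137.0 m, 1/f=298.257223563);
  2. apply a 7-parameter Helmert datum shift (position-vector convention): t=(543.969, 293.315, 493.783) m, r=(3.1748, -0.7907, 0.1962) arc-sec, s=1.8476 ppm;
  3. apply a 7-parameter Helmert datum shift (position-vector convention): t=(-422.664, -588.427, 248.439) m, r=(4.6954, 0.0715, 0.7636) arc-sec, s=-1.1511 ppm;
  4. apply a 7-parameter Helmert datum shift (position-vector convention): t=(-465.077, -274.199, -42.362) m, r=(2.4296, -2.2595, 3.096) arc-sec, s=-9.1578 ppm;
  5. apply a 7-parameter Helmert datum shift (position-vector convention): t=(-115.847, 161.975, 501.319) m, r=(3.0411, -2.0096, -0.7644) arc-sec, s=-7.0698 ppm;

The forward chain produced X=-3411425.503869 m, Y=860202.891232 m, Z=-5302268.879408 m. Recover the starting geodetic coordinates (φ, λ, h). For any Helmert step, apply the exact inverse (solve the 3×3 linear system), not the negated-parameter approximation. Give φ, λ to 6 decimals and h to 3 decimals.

start: X=-3411425.5039, Y=860202.8912, Z=-5302268.8794 m
→ Helmert⁻¹: X=-3411388.6253, Y=859956.1717, Z=-5302787.1306
→ Helmert⁻¹: X=-3410999.9617, Y=860226.9857, Z=-5302766.0978
→ Helmert⁻¹: X=-3410576.1990, Y=860708.3115, Z=-5303041.4165
→ Helmert⁻¹: X=-3411133.3779, Y=860335.0204, Z=-5303525.5665
→ geod (Bowring, a=6378137.000): φ=-56.61975300°, λ=165.84443700°, h=963.7450 m

φ=-56.619753°, λ=165.844437°, h=963.745 m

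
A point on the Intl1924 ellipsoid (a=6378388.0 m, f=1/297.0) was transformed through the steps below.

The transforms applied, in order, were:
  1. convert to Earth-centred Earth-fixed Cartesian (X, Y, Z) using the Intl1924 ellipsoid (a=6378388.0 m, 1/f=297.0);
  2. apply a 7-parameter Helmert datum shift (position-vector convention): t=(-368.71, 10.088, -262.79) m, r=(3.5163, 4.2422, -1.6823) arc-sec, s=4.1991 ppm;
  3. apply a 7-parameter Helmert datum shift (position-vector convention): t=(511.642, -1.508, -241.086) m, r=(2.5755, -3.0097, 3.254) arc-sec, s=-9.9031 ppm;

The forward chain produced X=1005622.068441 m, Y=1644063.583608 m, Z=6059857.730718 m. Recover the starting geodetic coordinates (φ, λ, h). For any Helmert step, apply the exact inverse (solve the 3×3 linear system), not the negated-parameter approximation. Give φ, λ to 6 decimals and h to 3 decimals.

φ=72.469764°, λ=58.553934°, h=554.558 m

start: X=1005622.0684, Y=1644063.5836, Z=6059857.7307 m
→ Helmert⁻¹: X=1005234.7439, Y=1644141.1837, Z=6060123.6339
→ Helmert⁻¹: X=1005461.1790, Y=1644235.7063, Z=6060353.6248
→ geod (Bowring, a=6378388.000): φ=72.46976400°, λ=58.55393400°, h=554.5580 m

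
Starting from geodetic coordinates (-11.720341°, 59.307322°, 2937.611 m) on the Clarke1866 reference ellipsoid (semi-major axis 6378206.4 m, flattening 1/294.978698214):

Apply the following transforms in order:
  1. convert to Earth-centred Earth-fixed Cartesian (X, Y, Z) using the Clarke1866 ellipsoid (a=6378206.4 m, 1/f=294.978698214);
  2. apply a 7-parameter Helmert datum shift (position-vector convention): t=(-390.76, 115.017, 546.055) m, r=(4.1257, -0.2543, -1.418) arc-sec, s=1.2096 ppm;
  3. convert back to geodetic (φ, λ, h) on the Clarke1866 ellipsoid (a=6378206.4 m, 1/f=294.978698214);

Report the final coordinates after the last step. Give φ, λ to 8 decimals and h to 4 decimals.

start: φ=-11.720341°, λ=59.307322°, h=2937.611 m
→ ECEF (a=6378206.400, f=1/294.978698214): X=3189682.8964, Y=5373602.4203, Z=-1287643.2308
→ Helmert 7p (PV): X=3189334.5239, Y=5373727.7647, Z=-1286987.3181
→ geod (Bowring, a=6378206.400): φ=-11.71466591°, λ=59.31065538°, h=2735.8388 m

φ=-11.71466591°, λ=59.31065538°, h=2735.8388 m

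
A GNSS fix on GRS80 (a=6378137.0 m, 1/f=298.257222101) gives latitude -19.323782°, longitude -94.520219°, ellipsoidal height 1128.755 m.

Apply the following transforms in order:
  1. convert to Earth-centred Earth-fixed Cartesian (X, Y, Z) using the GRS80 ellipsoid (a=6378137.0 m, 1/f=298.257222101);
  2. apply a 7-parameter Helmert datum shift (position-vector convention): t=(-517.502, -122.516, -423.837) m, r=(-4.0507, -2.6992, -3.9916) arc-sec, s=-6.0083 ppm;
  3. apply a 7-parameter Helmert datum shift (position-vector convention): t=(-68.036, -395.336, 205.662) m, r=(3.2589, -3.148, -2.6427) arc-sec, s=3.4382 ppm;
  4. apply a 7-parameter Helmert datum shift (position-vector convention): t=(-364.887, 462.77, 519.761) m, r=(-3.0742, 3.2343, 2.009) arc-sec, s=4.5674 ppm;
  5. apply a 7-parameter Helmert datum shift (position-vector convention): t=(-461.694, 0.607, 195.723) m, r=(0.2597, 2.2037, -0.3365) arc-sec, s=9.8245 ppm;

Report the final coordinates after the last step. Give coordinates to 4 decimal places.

start: φ=-19.323782°, λ=-94.520219°, h=1128.755 m
→ ECEF (a=6378137.000, f=1/298.257222101): X=-474606.1692, Y=-6003357.4049, Z=-2097577.8999
→ Helmert 7p (PV): X=-475209.5459, Y=-6003475.8593, Z=-2097877.4494
→ Helmert 7p (PV): X=-475324.1159, Y=-6003852.6022, Z=-2097781.1058
→ Helmert 7p (PV): X=-475665.5907, Y=-6003453.1496, Z=-2097173.9902
→ Helmert 7p (PV): X=-476164.1581, Y=-6003508.1070, Z=-2097001.3477

X=-476164.1581 m, Y=-6003508.1070 m, Z=-2097001.3477 m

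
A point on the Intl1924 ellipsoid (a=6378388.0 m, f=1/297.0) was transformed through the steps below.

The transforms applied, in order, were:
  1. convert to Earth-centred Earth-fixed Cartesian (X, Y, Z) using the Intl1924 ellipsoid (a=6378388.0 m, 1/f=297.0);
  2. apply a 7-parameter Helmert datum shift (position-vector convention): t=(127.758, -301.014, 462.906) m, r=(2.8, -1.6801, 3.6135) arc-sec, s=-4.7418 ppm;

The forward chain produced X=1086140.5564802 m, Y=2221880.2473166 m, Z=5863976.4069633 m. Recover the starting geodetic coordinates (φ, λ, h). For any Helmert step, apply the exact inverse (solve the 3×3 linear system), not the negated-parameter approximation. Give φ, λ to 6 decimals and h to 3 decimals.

φ=67.265993°, λ=63.953369°, h=3715.568 m

start: X=1086140.5565, Y=2221880.2473, Z=5863976.4070 m
→ Helmert⁻¹: X=1086104.6395, Y=2222252.3671, Z=5863502.2914
→ geod (Bowring, a=6378388.000): φ=67.26599300°, λ=63.95336900°, h=3715.5680 m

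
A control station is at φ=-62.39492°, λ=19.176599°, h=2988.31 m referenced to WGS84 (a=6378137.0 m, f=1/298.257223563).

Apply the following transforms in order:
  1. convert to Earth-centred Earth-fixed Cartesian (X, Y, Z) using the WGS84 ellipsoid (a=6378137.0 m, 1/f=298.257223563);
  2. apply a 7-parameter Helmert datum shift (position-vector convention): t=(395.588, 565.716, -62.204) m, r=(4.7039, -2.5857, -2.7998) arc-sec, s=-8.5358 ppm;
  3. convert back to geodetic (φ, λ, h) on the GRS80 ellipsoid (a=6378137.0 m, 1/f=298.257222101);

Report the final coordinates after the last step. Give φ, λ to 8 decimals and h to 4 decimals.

φ=-62.38963015°, λ=19.18553074°, h=3248.0537 m

start: φ=-62.394920°, λ=19.176599°, h=2988.310 m
→ ECEF (a=6378137.000, f=1/298.257223563): X=2800143.9634, Y=973831.1426, Z=-5631692.2819
→ Helmert 7p (PV): X=2800599.4657, Y=974478.9684, Z=-5631649.1049
→ geod (Bowring, a=6378137.000): φ=-62.38963015°, λ=19.18553074°, h=3248.0537 m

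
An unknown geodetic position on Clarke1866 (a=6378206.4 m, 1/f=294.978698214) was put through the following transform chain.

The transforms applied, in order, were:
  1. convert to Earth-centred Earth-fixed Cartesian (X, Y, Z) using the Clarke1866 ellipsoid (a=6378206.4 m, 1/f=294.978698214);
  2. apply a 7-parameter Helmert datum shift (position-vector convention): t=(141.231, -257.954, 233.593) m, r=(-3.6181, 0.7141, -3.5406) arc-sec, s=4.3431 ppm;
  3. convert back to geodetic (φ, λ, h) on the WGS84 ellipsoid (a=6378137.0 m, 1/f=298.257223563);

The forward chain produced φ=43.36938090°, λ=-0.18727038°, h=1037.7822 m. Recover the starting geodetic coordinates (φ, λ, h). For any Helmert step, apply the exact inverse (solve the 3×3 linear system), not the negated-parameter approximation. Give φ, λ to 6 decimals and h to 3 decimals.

start: φ=43.369381°, λ=-0.187270°, h=1037.782 m
→ ECEF (a=6378137.000, f=1/298.257223563): X=4644599.2831, Y=-15180.8555, Z=4358136.4421
→ Helmert⁻¹: X=4644423.0497, Y=-14919.5558, Z=4357899.7399
→ geod (Bowring, a=6378206.400): φ=43.37106400°, λ=-0.18405400°, h=789.1050 m

φ=43.371064°, λ=-0.184054°, h=789.105 m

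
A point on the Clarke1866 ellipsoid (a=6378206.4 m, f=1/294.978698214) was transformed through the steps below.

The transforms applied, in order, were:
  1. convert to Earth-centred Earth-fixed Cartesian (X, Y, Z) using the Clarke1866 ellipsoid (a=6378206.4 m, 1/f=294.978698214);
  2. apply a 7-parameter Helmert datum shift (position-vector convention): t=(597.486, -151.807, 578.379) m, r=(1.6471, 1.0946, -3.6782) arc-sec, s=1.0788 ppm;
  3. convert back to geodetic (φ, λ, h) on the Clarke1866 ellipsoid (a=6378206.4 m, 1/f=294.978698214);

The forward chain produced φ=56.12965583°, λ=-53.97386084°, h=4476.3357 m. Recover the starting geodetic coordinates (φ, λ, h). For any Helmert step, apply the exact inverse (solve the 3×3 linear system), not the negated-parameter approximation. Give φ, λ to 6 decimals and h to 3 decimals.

start: φ=56.129656°, λ=-53.973861°, h=4476.336 m
→ ECEF (a=6378206.400, f=1/294.978698214): X=2097058.3632, Y=-2883585.8321, Z=5276016.7652
→ Helmert⁻¹: X=2096482.0370, Y=-2883351.4025, Z=5275466.8452
→ geod (Bowring, a=6378206.400): φ=56.13084400°, λ=-53.97913600°, h=3725.1700 m

φ=56.130844°, λ=-53.979136°, h=3725.170 m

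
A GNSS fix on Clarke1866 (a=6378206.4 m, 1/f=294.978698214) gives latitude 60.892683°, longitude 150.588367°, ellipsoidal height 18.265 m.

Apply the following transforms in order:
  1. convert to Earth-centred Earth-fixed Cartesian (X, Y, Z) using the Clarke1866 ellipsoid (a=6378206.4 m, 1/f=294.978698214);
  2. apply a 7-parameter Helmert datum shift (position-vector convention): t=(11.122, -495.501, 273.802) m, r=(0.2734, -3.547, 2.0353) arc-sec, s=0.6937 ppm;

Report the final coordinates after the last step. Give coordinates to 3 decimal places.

start: φ=60.892683°, λ=150.588367°, h=18.265 m
→ ECEF (a=6378206.400, f=1/294.978698214): X=-2709787.6886, Y=1527611.8356, Z=5549354.8839
→ Helmert 7p (PV): X=-2709888.9486, Y=1527083.3001, Z=5549587.9618

X=-2709888.949 m, Y=1527083.300 m, Z=5549587.962 m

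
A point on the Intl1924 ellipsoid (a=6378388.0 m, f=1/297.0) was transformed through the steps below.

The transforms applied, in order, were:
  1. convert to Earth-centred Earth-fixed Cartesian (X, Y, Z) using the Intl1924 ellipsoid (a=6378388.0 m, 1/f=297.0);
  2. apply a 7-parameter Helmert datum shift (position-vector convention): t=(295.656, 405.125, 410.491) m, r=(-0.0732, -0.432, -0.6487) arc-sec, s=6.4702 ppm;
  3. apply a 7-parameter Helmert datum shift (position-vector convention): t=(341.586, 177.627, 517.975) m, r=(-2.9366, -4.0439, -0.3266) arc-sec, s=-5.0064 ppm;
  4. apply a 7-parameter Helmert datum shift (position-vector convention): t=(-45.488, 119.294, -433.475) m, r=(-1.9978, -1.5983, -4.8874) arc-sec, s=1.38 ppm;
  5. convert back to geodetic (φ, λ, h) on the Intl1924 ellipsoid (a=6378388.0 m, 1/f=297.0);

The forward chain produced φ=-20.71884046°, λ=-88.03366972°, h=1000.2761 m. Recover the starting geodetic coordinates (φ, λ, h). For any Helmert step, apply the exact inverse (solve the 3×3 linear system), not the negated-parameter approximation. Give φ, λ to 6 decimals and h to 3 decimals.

φ=-20.722300°, λ=-88.038564°, h=1794.912 m

start: φ=-20.718840°, λ=-88.033670°, h=1000.276 m
→ ECEF (a=6378388.000, f=1/297.0): X=204820.8650, Y=-5965815.4069, Z=-2242688.9092
→ Helmert⁻¹: X=204990.0558, Y=-5965899.8926, Z=-2242311.7117
→ Helmert⁻¹: X=204614.9676, Y=-5966075.1316, Z=-2242929.8660
→ Helmert⁻¹: X=204332.0556, Y=-5966440.2138, Z=-2243328.3876
→ geod (Bowring, a=6378388.000): φ=-20.72230000°, λ=-88.03856400°, h=1794.9120 m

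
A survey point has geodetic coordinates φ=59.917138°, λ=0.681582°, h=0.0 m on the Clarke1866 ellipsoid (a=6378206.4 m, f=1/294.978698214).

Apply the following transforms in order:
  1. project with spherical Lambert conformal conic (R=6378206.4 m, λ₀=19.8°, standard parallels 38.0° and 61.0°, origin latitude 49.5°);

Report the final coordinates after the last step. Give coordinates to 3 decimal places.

start: φ=59.917138°, λ=0.681582°, h=0.000 m
→ lcc (R=6378206.4, λ₀=19.8°): E=-1051021.8283, N=1277037.8822

E=-1051021.828 m, N=1277037.882 m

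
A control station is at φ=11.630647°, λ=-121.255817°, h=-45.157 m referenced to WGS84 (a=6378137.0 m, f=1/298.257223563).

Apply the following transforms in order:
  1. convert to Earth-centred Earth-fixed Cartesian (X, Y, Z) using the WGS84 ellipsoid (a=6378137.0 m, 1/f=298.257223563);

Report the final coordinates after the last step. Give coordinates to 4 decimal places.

start: φ=11.630647°, λ=-121.255817°, h=-45.157 m
→ ECEF (a=6378137.000, f=1/298.257223563): X=-3241829.3318, Y=-5341146.6441, Z=1277401.0302

X=-3241829.3318 m, Y=-5341146.6441 m, Z=1277401.0302 m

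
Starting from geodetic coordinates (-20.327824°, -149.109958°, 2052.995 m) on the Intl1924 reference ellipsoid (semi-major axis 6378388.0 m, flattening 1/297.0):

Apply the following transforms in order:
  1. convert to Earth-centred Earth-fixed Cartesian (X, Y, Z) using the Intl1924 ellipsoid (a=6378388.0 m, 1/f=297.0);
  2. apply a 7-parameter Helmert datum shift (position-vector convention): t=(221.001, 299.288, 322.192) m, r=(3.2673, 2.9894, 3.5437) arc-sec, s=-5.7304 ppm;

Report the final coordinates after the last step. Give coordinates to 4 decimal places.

start: φ=-20.327824°, λ=-149.109958°, h=2052.995 m
→ ECEF (a=6378388.000, f=1/297.0): X=-5136479.1071, Y=-3072906.9742, Z=-2202505.4903
→ Helmert 7p (PV): X=-5136207.7995, Y=-3072643.4350, Z=-2202144.9100

X=-5136207.7995 m, Y=-3072643.4350 m, Z=-2202144.9100 m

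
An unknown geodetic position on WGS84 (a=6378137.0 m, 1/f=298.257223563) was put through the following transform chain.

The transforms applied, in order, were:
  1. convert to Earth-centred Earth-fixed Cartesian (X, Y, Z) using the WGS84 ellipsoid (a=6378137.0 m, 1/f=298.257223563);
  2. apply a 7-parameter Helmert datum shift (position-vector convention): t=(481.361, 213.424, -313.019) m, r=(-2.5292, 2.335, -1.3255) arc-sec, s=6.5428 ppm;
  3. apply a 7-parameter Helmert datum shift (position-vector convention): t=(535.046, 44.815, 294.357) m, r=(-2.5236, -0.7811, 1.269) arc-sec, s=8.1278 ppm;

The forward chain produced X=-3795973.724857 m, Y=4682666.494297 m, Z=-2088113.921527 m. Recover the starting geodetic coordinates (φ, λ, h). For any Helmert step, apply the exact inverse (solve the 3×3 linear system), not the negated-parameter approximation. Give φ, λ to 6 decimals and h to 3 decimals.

start: X=-3795973.7249, Y=4682666.4943, Z=-2088113.9215 m
→ Helmert⁻¹: X=-3796457.0132, Y=4682632.5272, Z=-2088319.6369
→ Helmert⁻¹: X=-3796919.9850, Y=4682389.6700, Z=-2087978.5242
→ geod (Bowring, a=6378137.000): φ=-19.22320100°, λ=129.03837600°, h=3899.7060 m

φ=-19.223201°, λ=129.038376°, h=3899.706 m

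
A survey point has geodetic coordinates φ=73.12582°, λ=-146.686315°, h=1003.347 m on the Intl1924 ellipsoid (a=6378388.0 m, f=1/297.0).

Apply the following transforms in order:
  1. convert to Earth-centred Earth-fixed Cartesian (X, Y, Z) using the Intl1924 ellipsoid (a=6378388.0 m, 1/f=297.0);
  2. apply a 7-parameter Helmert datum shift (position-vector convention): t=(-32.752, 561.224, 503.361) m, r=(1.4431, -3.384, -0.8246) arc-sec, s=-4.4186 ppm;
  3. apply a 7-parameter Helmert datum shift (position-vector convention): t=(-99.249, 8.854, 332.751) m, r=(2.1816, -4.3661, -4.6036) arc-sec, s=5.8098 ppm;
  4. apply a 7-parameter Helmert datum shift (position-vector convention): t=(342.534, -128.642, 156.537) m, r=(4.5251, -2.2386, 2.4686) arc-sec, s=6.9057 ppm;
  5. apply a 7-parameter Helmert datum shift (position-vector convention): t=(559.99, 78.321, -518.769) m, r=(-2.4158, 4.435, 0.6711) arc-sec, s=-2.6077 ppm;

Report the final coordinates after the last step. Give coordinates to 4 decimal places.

start: φ=73.125820°, λ=-146.686315°, h=1003.347 m
→ ECEF (a=6378388.000, f=1/297.0): X=-1552249.8757, Y=-1020168.3974, Z=6082438.2212
→ Helmert 7p (PV): X=-1552379.6360, Y=-1019639.0148, Z=6082882.1027
→ Helmert 7p (PV): X=-1552639.4212, Y=-1019665.7743, Z=6083206.5494
→ Helmert 7p (PV): X=-1552361.4274, Y=-1019953.4963, Z=6083365.8744
→ Helmert 7p (PV): X=-1551663.2697, Y=-1019806.3173, Z=6082876.5656

X=-1551663.2697 m, Y=-1019806.3173 m, Z=6082876.5656 m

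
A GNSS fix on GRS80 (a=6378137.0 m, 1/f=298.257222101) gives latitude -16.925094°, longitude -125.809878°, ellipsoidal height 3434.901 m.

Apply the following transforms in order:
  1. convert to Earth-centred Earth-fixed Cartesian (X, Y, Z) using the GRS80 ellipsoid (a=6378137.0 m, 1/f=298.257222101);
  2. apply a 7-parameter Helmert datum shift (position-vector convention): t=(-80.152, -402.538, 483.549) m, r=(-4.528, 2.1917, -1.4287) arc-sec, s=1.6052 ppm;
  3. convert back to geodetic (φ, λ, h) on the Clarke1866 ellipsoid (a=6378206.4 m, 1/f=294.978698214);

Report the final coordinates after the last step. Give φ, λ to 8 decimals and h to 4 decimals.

start: φ=-16.925094°, λ=-125.809878°, h=3434.901 m
→ ECEF (a=6378137.000, f=1/298.257222101): X=-3573127.9889, Y=-4952464.2649, Z=-1845904.2609
→ Helmert 7p (PV): X=-3573267.7939, Y=-4952890.5252, Z=-1845276.9896
→ geod (Bowring, a=6378206.400): φ=-16.91974384°, λ=-125.80860186°, h=3611.9845 m

φ=-16.91974384°, λ=-125.80860186°, h=3611.9845 m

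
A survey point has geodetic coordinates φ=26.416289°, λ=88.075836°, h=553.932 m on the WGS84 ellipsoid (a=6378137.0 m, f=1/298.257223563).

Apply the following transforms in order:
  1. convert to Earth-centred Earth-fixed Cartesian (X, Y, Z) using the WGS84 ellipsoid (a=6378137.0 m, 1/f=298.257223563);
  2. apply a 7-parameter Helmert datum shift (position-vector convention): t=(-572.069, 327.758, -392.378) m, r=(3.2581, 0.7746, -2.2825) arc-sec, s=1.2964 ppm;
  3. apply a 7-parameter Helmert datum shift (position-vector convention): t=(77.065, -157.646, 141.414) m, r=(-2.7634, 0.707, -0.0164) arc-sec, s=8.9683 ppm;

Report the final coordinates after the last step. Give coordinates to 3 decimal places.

X=191530.339 m, Y=5713446.599 m, Z=2820478.299 m

start: φ=26.416289°, λ=88.075836°, h=553.932 m
→ ECEF (a=6378137.000, f=1/298.257223563): X=191939.4406, Y=5713226.7480, Z=2820687.9908
→ Helmert 7p (PV): X=191441.4351, Y=5713515.2338, Z=2820388.7934
→ Helmert 7p (PV): X=191530.3386, Y=5713446.5991, Z=2820478.2987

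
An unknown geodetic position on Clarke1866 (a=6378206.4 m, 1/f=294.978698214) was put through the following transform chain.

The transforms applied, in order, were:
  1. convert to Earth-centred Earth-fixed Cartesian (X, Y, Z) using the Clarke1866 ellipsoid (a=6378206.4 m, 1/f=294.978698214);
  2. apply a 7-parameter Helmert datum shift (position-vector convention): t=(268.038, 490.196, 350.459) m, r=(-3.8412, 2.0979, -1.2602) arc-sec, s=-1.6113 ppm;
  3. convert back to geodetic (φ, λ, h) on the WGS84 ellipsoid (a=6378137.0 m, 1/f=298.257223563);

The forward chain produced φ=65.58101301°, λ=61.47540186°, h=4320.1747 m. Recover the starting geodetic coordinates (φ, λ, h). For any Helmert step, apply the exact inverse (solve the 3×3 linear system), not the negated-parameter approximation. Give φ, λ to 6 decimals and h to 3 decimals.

start: φ=65.581013°, λ=61.475402°, h=4320.175 m
→ ECEF (a=6378137.000, f=1/298.257223563): X=1263510.2877, Y=2324715.8462, Z=5788723.1176
→ Helmert⁻¹: X=1263171.2120, Y=2324129.3166, Z=5788438.1145
→ geod (Bowring, a=6378206.400): φ=65.58709300°, λ=61.47578800°, h=3908.4610 m

φ=65.587093°, λ=61.475788°, h=3908.461 m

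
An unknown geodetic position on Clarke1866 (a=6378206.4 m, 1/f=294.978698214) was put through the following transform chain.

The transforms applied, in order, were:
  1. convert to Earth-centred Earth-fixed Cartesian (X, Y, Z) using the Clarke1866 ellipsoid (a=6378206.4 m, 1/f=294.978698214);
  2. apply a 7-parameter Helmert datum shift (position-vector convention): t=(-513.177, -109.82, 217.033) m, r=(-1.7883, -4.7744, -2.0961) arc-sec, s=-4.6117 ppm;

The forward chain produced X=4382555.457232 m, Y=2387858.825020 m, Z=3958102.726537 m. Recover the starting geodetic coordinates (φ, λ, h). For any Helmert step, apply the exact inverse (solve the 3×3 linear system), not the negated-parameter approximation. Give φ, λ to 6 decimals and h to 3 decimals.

φ=38.601212°, λ=28.582016°, h=324.946 m

start: X=4382555.4572, Y=2387858.8250, Z=3958102.7265 m
→ Helmert⁻¹: X=4383156.1921, Y=2387989.8861, Z=3957823.1932
→ geod (Bowring, a=6378206.400): φ=38.60121200°, λ=28.58201600°, h=324.9460 m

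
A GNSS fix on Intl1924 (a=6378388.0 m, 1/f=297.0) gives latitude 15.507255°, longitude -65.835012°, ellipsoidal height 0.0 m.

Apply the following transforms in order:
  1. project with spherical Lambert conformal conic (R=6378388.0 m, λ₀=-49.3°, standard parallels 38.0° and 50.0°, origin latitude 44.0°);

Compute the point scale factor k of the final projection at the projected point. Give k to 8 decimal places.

1.11384000

start: φ=15.507255°, λ=-65.835012°, h=0.000 m
→ into lcc (λ₀=-49.3°): φ=15.50725500°, λ−λ₀=-16.53501200°
scale k = 1.11384000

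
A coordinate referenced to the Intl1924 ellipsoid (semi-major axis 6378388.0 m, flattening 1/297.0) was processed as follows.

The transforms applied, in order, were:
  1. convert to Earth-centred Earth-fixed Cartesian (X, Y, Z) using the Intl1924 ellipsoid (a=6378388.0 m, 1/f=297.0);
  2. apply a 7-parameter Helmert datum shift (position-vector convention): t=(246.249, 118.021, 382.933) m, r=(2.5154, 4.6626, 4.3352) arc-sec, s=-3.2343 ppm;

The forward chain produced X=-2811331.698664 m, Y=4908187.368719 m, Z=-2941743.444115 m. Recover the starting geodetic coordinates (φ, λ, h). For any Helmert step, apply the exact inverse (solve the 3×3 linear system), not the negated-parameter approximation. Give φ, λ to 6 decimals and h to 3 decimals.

start: X=-2811331.6987, Y=4908187.3687, Z=-2941743.4441 m
→ Helmert⁻¹: X=-2811417.3748, Y=4908108.4304, Z=-2942259.2991
→ geod (Bowring, a=6378388.000): φ=-27.64080200°, λ=119.80454600°, h=1977.1020 m

φ=-27.640802°, λ=119.804546°, h=1977.102 m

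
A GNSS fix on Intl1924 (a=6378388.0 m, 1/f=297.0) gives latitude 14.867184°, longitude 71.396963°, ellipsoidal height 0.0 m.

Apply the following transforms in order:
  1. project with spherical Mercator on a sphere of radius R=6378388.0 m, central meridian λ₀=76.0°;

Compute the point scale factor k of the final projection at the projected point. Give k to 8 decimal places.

start: φ=14.867184°, λ=71.396963°, h=0.000 m
→ into merc (λ₀=76.0°): φ=14.86718400°, λ−λ₀=-4.60303700°
scale k = 1.03463632

1.03463632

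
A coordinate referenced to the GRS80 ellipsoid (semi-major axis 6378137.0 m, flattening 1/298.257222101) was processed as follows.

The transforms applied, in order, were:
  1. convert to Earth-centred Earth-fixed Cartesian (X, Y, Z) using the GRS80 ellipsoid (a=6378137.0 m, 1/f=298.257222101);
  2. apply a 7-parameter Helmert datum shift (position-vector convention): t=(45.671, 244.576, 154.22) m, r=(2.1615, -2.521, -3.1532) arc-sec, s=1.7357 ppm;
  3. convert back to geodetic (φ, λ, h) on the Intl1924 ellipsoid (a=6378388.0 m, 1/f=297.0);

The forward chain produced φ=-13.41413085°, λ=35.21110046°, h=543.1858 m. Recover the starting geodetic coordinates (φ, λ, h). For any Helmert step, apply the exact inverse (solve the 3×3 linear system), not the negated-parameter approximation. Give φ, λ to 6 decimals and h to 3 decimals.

φ=-13.416413°, λ=35.210354°, h=640.679 m

start: φ=-13.414131°, λ=35.211100°, h=543.186 m
→ ECEF (a=6378388.000, f=1/297.0): X=5070531.1849, Y=3578337.6911, Z=-1470152.6527
→ Helmert⁻¹: X=5070404.0418, Y=3578149.0079, Z=-1470403.7882
→ geod (Bowring, a=6378137.000): φ=-13.41641300°, λ=35.21035400°, h=640.6790 m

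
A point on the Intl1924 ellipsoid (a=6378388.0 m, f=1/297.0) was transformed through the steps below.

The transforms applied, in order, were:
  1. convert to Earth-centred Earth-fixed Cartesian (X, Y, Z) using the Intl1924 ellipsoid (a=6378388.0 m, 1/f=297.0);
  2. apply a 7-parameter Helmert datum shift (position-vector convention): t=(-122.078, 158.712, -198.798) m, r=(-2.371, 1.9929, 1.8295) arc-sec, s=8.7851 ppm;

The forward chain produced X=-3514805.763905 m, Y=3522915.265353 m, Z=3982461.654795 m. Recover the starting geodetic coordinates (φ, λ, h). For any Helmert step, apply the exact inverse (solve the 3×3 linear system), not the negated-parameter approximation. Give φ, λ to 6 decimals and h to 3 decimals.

start: X=-3514805.7639, Y=3522915.2654, Z=3982461.6548 m
→ Helmert⁻¹: X=-3514660.0437, Y=3522710.9996, Z=3982632.0002
→ geod (Bowring, a=6378388.000): φ=38.86025300°, λ=134.93445200°, h=3694.3800 m

φ=38.860253°, λ=134.934452°, h=3694.380 m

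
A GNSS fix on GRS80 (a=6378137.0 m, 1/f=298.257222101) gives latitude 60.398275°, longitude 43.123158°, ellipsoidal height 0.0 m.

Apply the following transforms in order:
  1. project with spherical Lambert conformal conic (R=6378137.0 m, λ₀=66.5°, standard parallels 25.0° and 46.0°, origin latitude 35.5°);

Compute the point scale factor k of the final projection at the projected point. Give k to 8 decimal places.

1.09739337

start: φ=60.398275°, λ=43.123158°, h=0.000 m
→ into lcc (λ₀=66.5°): φ=60.39827500°, λ−λ₀=-23.37684200°
scale k = 1.09739337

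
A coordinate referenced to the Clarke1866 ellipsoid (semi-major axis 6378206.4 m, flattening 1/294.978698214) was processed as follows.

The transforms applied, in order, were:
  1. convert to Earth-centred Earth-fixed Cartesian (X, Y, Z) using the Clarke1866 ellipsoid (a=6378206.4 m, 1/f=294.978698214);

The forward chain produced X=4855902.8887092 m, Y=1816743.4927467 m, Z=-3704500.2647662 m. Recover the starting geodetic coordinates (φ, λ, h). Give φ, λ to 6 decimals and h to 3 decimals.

φ=-35.730662°, λ=20.512378°, h=1227.382 m

start: X=4855902.8887, Y=1816743.4927, Z=-3704500.2648 m
→ geod (Bowring, a=6378206.400): φ=-35.73066200°, λ=20.51237800°, h=1227.3820 m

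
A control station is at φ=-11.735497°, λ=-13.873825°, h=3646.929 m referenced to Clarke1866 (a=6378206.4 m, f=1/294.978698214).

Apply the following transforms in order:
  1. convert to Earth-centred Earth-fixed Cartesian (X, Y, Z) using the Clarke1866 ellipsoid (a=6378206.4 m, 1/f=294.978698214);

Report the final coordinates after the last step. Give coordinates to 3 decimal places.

start: φ=-11.735497°, λ=-13.873825°, h=3646.929 m
→ ECEF (a=6378206.400, f=1/294.978698214): X=6067010.7766, Y=-1498492.3072, Z=-1289429.7244

X=6067010.777 m, Y=-1498492.307 m, Z=-1289429.724 m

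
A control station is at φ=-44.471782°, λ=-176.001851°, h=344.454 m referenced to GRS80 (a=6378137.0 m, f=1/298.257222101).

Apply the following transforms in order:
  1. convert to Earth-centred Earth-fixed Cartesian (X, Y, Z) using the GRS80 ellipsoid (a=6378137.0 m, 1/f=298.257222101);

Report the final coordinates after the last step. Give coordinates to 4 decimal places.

X=-4548055.6943 m, Y=-317883.3874 m, Z=-4445892.4668 m

start: φ=-44.471782°, λ=-176.001851°, h=344.454 m
→ ECEF (a=6378137.000, f=1/298.257222101): X=-4548055.6943, Y=-317883.3874, Z=-4445892.4668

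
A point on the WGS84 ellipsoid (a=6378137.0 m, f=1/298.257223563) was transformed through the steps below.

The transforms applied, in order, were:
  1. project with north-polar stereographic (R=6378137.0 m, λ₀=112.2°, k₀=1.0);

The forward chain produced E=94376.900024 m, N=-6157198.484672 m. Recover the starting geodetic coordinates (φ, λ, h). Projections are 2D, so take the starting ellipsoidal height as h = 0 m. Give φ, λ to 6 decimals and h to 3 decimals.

start: E=94376.9000, N=-6157198.4847 m
→ stereo⁻¹: φ=38.46338100°, λ=113.07815500°

φ=38.463381°, λ=113.078155°, h=0.000 m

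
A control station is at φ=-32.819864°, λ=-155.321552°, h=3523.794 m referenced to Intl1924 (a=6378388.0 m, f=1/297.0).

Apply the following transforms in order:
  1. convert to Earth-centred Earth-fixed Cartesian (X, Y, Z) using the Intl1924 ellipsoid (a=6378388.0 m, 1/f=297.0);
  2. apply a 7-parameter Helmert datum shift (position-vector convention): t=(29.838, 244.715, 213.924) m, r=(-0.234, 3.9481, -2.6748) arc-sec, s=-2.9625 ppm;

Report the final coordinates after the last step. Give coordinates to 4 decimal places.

X=-4878241.8829 m, Y=-2241183.8343 m, Z=-3438828.4868 m

start: φ=-32.819864°, λ=-155.321552°, h=3523.794 m
→ ECEF (a=6378388.000, f=1/297.0): X=-4878191.2771, Y=-2241494.5474, Z=-3439148.5150
→ Helmert 7p (PV): X=-4878241.8829, Y=-2241183.8343, Z=-3438828.4868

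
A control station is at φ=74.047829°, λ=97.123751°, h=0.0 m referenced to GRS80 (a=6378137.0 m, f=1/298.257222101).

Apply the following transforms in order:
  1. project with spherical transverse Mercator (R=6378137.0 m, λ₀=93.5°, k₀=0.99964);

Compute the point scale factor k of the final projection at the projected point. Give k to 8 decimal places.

0.99979085

start: φ=74.047829°, λ=97.123751°, h=0.000 m
→ into tm (λ₀=93.5°): φ=74.04782900°, λ−λ₀=3.62375100°
scale k = 0.99979085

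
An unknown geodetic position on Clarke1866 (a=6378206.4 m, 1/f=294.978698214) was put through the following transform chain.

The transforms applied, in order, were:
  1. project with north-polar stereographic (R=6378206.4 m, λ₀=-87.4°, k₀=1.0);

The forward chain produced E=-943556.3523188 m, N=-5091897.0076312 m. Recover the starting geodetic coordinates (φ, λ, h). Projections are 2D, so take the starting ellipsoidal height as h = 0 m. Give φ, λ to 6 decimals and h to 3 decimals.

φ=45.809716°, λ=-97.898140°, h=0.000 m

start: E=-943556.3523, N=-5091897.0076 m
→ stereo⁻¹: φ=45.80971600°, λ=-97.89814000°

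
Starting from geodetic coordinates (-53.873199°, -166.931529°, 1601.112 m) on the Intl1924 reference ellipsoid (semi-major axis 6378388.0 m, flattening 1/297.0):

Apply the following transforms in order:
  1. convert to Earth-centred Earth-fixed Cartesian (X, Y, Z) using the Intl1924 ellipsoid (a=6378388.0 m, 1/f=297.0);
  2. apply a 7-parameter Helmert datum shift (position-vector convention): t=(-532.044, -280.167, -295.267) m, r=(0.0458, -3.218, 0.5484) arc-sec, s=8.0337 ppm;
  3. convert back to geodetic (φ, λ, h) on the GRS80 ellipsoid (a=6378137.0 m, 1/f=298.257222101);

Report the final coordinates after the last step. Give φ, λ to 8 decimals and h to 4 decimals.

start: φ=-53.873199°, λ=-166.931529°, h=1601.112 m
→ ECEF (a=6378388.000, f=1/297.0): X=-3672116.6006, Y=-852398.4365, Z=-5129832.0635
→ Helmert 7p (PV): X=-3672595.8463, Y=-852694.0756, Z=-5130226.0215
→ geod (Bowring, a=6378137.000): φ=-53.87063124°, λ=-166.92879941°, h=2425.4324 m

φ=-53.87063124°, λ=-166.92879941°, h=2425.4324 m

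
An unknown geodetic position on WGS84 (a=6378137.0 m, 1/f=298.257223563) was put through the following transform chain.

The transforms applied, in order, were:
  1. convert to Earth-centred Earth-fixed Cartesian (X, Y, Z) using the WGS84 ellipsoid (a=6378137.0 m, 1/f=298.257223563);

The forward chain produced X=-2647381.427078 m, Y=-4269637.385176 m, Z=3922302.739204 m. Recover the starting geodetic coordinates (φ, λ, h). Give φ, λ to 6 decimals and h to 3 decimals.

φ=38.167529°, λ=-121.800912°, h=3595.941 m

start: X=-2647381.4271, Y=-4269637.3852, Z=3922302.7392 m
→ geod (Bowring, a=6378137.000): φ=38.16752900°, λ=-121.80091200°, h=3595.9410 m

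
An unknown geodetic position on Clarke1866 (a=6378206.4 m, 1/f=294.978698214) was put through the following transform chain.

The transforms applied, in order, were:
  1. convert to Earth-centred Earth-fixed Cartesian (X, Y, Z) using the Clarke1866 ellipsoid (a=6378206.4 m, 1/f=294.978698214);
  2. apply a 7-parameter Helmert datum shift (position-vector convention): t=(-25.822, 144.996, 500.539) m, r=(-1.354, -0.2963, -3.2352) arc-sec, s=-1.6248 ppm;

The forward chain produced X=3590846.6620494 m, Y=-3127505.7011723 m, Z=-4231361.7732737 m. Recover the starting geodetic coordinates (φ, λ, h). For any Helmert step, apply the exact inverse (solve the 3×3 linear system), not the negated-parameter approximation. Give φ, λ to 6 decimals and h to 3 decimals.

start: X=3590846.6620, Y=-3127505.7012, Z=-4231361.7733 m
→ Helmert⁻¹: X=3590921.2944, Y=-3127571.6767, Z=-4231894.8771
→ geod (Bowring, a=6378206.400): φ=-41.82023200°, λ=-41.05476900°, h=2025.6600 m

φ=-41.820232°, λ=-41.054769°, h=2025.660 m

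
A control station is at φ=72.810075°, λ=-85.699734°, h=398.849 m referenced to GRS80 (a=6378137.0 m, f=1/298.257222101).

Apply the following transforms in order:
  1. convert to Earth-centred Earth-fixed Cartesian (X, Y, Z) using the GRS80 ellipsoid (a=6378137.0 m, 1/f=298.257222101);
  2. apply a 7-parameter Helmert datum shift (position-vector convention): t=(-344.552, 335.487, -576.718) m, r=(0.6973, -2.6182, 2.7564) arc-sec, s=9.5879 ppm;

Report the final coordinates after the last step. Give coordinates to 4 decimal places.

start: φ=72.810075°, λ=-85.699734°, h=398.849 m
→ ECEF (a=6378137.000, f=1/298.257222101): X=141785.8622, Y=-1885574.4991, Z=6071392.8151
→ Helmert 7p (PV): X=141390.8002, Y=-1885275.7212, Z=6070869.7343

X=141390.8002 m, Y=-1885275.7212 m, Z=6070869.7343 m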